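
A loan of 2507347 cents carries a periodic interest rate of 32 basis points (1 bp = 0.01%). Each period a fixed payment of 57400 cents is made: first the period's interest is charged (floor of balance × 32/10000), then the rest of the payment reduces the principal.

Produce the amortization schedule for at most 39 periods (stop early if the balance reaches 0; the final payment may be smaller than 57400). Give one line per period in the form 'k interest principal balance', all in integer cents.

1 8023 49377 2457970
2 7865 49535 2408435
3 7706 49694 2358741
4 7547 49853 2308888
5 7388 50012 2258876
6 7228 50172 2208704
7 7067 50333 2158371
8 6906 50494 2107877
9 6745 50655 2057222
10 6583 50817 2006405
11 6420 50980 1955425
12 6257 51143 1904282
13 6093 51307 1852975
14 5929 51471 1801504
15 5764 51636 1749868
16 5599 51801 1698067
17 5433 51967 1646100
18 5267 52133 1593967
19 5100 52300 1541667
20 4933 52467 1489200
21 4765 52635 1436565
22 4597 52803 1383762
23 4428 52972 1330790
24 4258 53142 1277648
25 4088 53312 1224336
26 3917 53483 1170853
27 3746 53654 1117199
28 3575 53825 1063374
29 3402 53998 1009376
30 3230 54170 955206
31 3056 54344 900862
32 2882 54518 846344
33 2708 54692 791652
34 2533 54867 736785
35 2357 55043 681742
36 2181 55219 626523
37 2004 55396 571127
38 1827 55573 515554
39 1649 55751 459803

1. interest=⌊2507347·32/10000⌋=8023; principal=57400-8023=49377; balance=2507347-49377=2457970
2. interest=⌊2457970·32/10000⌋=7865; principal=57400-7865=49535; balance=2457970-49535=2408435
3. interest=⌊2408435·32/10000⌋=7706; principal=57400-7706=49694; balance=2408435-49694=2358741
4. interest=⌊2358741·32/10000⌋=7547; principal=57400-7547=49853; balance=2358741-49853=2308888
5. interest=⌊2308888·32/10000⌋=7388; principal=57400-7388=50012; balance=2308888-50012=2258876
6. interest=⌊2258876·32/10000⌋=7228; principal=57400-7228=50172; balance=2258876-50172=2208704
7. interest=⌊2208704·32/10000⌋=7067; principal=57400-7067=50333; balance=2208704-50333=2158371
8. interest=⌊2158371·32/10000⌋=6906; principal=57400-6906=50494; balance=2158371-50494=2107877
9. interest=⌊2107877·32/10000⌋=6745; principal=57400-6745=50655; balance=2107877-50655=2057222
10. interest=⌊2057222·32/10000⌋=6583; principal=57400-6583=50817; balance=2057222-50817=2006405
11. interest=⌊2006405·32/10000⌋=6420; principal=57400-6420=50980; balance=2006405-50980=1955425
12. interest=⌊1955425·32/10000⌋=6257; principal=57400-6257=51143; balance=1955425-51143=1904282
13. interest=⌊1904282·32/10000⌋=6093; principal=57400-6093=51307; balance=1904282-51307=1852975
14. interest=⌊1852975·32/10000⌋=5929; principal=57400-5929=51471; balance=1852975-51471=1801504
15. interest=⌊1801504·32/10000⌋=5764; principal=57400-5764=51636; balance=1801504-51636=1749868
16. interest=⌊1749868·32/10000⌋=5599; principal=57400-5599=51801; balance=1749868-51801=1698067
17. interest=⌊1698067·32/10000⌋=5433; principal=57400-5433=51967; balance=1698067-51967=1646100
18. interest=⌊1646100·32/10000⌋=5267; principal=57400-5267=52133; balance=1646100-52133=1593967
19. interest=⌊1593967·32/10000⌋=5100; principal=57400-5100=52300; balance=1593967-52300=1541667
20. interest=⌊1541667·32/10000⌋=4933; principal=57400-4933=52467; balance=1541667-52467=1489200
21. interest=⌊1489200·32/10000⌋=4765; principal=57400-4765=52635; balance=1489200-52635=1436565
22. interest=⌊1436565·32/10000⌋=4597; principal=57400-4597=52803; balance=1436565-52803=1383762
23. interest=⌊1383762·32/10000⌋=4428; principal=57400-4428=52972; balance=1383762-52972=1330790
24. interest=⌊1330790·32/10000⌋=4258; principal=57400-4258=53142; balance=1330790-53142=1277648
25. interest=⌊1277648·32/10000⌋=4088; principal=57400-4088=53312; balance=1277648-53312=1224336
26. interest=⌊1224336·32/10000⌋=3917; principal=57400-3917=53483; balance=1224336-53483=1170853
27. interest=⌊1170853·32/10000⌋=3746; principal=57400-3746=53654; balance=1170853-53654=1117199
28. interest=⌊1117199·32/10000⌋=3575; principal=57400-3575=53825; balance=1117199-53825=1063374
29. interest=⌊1063374·32/10000⌋=3402; principal=57400-3402=53998; balance=1063374-53998=1009376
30. interest=⌊1009376·32/10000⌋=3230; principal=57400-3230=54170; balance=1009376-54170=955206
31. interest=⌊955206·32/10000⌋=3056; principal=57400-3056=54344; balance=955206-54344=900862
32. interest=⌊900862·32/10000⌋=2882; principal=57400-2882=54518; balance=900862-54518=846344
33. interest=⌊846344·32/10000⌋=2708; principal=57400-2708=54692; balance=846344-54692=791652
34. interest=⌊791652·32/10000⌋=2533; principal=57400-2533=54867; balance=791652-54867=736785
35. interest=⌊736785·32/10000⌋=2357; principal=57400-2357=55043; balance=736785-55043=681742
36. interest=⌊681742·32/10000⌋=2181; principal=57400-2181=55219; balance=681742-55219=626523
37. interest=⌊626523·32/10000⌋=2004; principal=57400-2004=55396; balance=626523-55396=571127
38. interest=⌊571127·32/10000⌋=1827; principal=57400-1827=55573; balance=571127-55573=515554
39. interest=⌊515554·32/10000⌋=1649; principal=57400-1649=55751; balance=515554-55751=459803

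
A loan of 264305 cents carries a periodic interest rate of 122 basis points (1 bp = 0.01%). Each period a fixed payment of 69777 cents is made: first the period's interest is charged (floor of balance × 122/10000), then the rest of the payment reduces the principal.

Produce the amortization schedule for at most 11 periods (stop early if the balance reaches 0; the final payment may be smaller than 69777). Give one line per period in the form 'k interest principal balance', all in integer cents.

1. interest=⌊264305·122/10000⌋=3224; principal=69777-3224=66553; balance=264305-66553=197752
2. interest=⌊197752·122/10000⌋=2412; principal=69777-2412=67365; balance=197752-67365=130387
3. interest=⌊130387·122/10000⌋=1590; principal=69777-1590=68187; balance=130387-68187=62200
4. interest=⌊62200·122/10000⌋=758; principal=min(69777-758,62200)=62200; balance=62200-62200=0

1 3224 66553 197752
2 2412 67365 130387
3 1590 68187 62200
4 758 62200 0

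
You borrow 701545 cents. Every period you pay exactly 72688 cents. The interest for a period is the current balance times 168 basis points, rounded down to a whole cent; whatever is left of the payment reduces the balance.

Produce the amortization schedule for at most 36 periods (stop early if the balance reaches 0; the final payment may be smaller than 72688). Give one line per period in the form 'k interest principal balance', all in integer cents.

1. interest=⌊701545·168/10000⌋=11785; principal=72688-11785=60903; balance=701545-60903=640642
2. interest=⌊640642·168/10000⌋=10762; principal=72688-10762=61926; balance=640642-61926=578716
3. interest=⌊578716·168/10000⌋=9722; principal=72688-9722=62966; balance=578716-62966=515750
4. interest=⌊515750·168/10000⌋=8664; principal=72688-8664=64024; balance=515750-64024=451726
5. interest=⌊451726·168/10000⌋=7588; principal=72688-7588=65100; balance=451726-65100=386626
6. interest=⌊386626·168/10000⌋=6495; principal=72688-6495=66193; balance=386626-66193=320433
7. interest=⌊320433·168/10000⌋=5383; principal=72688-5383=67305; balance=320433-67305=253128
8. interest=⌊253128·168/10000⌋=4252; principal=72688-4252=68436; balance=253128-68436=184692
9. interest=⌊184692·168/10000⌋=3102; principal=72688-3102=69586; balance=184692-69586=115106
10. interest=⌊115106·168/10000⌋=1933; principal=72688-1933=70755; balance=115106-70755=44351
11. interest=⌊44351·168/10000⌋=745; principal=min(72688-745,44351)=44351; balance=44351-44351=0

1 11785 60903 640642
2 10762 61926 578716
3 9722 62966 515750
4 8664 64024 451726
5 7588 65100 386626
6 6495 66193 320433
7 5383 67305 253128
8 4252 68436 184692
9 3102 69586 115106
10 1933 70755 44351
11 745 44351 0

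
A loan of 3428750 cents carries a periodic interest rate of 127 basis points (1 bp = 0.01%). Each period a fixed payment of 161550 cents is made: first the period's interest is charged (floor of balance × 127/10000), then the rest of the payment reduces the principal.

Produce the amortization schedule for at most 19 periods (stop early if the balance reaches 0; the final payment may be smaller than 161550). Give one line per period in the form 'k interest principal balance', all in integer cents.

1 43545 118005 3310745
2 42046 119504 3191241
3 40528 121022 3070219
4 38991 122559 2947660
5 37435 124115 2823545
6 35859 125691 2697854
7 34262 127288 2570566
8 32646 128904 2441662
9 31009 130541 2311121
10 29351 132199 2178922
11 27672 133878 2045044
12 25972 135578 1909466
13 24250 137300 1772166
14 22506 139044 1633122
15 20740 140810 1492312
16 18952 142598 1349714
17 17141 144409 1205305
18 15307 146243 1059062
19 13450 148100 910962

1. interest=⌊3428750·127/10000⌋=43545; principal=161550-43545=118005; balance=3428750-118005=3310745
2. interest=⌊3310745·127/10000⌋=42046; principal=161550-42046=119504; balance=3310745-119504=3191241
3. interest=⌊3191241·127/10000⌋=40528; principal=161550-40528=121022; balance=3191241-121022=3070219
4. interest=⌊3070219·127/10000⌋=38991; principal=161550-38991=122559; balance=3070219-122559=2947660
5. interest=⌊2947660·127/10000⌋=37435; principal=161550-37435=124115; balance=2947660-124115=2823545
6. interest=⌊2823545·127/10000⌋=35859; principal=161550-35859=125691; balance=2823545-125691=2697854
7. interest=⌊2697854·127/10000⌋=34262; principal=161550-34262=127288; balance=2697854-127288=2570566
8. interest=⌊2570566·127/10000⌋=32646; principal=161550-32646=128904; balance=2570566-128904=2441662
9. interest=⌊2441662·127/10000⌋=31009; principal=161550-31009=130541; balance=2441662-130541=2311121
10. interest=⌊2311121·127/10000⌋=29351; principal=161550-29351=132199; balance=2311121-132199=2178922
11. interest=⌊2178922·127/10000⌋=27672; principal=161550-27672=133878; balance=2178922-133878=2045044
12. interest=⌊2045044·127/10000⌋=25972; principal=161550-25972=135578; balance=2045044-135578=1909466
13. interest=⌊1909466·127/10000⌋=24250; principal=161550-24250=137300; balance=1909466-137300=1772166
14. interest=⌊1772166·127/10000⌋=22506; principal=161550-22506=139044; balance=1772166-139044=1633122
15. interest=⌊1633122·127/10000⌋=20740; principal=161550-20740=140810; balance=1633122-140810=1492312
16. interest=⌊1492312·127/10000⌋=18952; principal=161550-18952=142598; balance=1492312-142598=1349714
17. interest=⌊1349714·127/10000⌋=17141; principal=161550-17141=144409; balance=1349714-144409=1205305
18. interest=⌊1205305·127/10000⌋=15307; principal=161550-15307=146243; balance=1205305-146243=1059062
19. interest=⌊1059062·127/10000⌋=13450; principal=161550-13450=148100; balance=1059062-148100=910962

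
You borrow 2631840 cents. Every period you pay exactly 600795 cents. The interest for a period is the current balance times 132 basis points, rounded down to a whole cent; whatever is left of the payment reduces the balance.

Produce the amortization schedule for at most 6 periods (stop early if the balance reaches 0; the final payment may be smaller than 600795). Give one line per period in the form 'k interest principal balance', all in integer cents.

1 34740 566055 2065785
2 27268 573527 1492258
3 19697 581098 911160
4 12027 588768 322392
5 4255 322392 0

1. interest=⌊2631840·132/10000⌋=34740; principal=600795-34740=566055; balance=2631840-566055=2065785
2. interest=⌊2065785·132/10000⌋=27268; principal=600795-27268=573527; balance=2065785-573527=1492258
3. interest=⌊1492258·132/10000⌋=19697; principal=600795-19697=581098; balance=1492258-581098=911160
4. interest=⌊911160·132/10000⌋=12027; principal=600795-12027=588768; balance=911160-588768=322392
5. interest=⌊322392·132/10000⌋=4255; principal=min(600795-4255,322392)=322392; balance=322392-322392=0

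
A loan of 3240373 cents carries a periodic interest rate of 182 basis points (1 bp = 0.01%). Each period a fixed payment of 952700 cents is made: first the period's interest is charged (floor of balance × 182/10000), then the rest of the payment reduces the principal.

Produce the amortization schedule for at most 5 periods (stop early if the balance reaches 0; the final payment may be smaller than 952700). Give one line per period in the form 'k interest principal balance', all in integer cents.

1. interest=⌊3240373·182/10000⌋=58974; principal=952700-58974=893726; balance=3240373-893726=2346647
2. interest=⌊2346647·182/10000⌋=42708; principal=952700-42708=909992; balance=2346647-909992=1436655
3. interest=⌊1436655·182/10000⌋=26147; principal=952700-26147=926553; balance=1436655-926553=510102
4. interest=⌊510102·182/10000⌋=9283; principal=min(952700-9283,510102)=510102; balance=510102-510102=0

1 58974 893726 2346647
2 42708 909992 1436655
3 26147 926553 510102
4 9283 510102 0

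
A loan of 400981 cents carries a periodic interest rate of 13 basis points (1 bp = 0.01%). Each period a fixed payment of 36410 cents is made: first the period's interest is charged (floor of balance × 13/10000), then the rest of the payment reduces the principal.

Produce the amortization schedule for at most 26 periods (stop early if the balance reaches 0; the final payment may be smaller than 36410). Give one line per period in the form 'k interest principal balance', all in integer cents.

1. interest=⌊400981·13/10000⌋=521; principal=36410-521=35889; balance=400981-35889=365092
2. interest=⌊365092·13/10000⌋=474; principal=36410-474=35936; balance=365092-35936=329156
3. interest=⌊329156·13/10000⌋=427; principal=36410-427=35983; balance=329156-35983=293173
4. interest=⌊293173·13/10000⌋=381; principal=36410-381=36029; balance=293173-36029=257144
5. interest=⌊257144·13/10000⌋=334; principal=36410-334=36076; balance=257144-36076=221068
6. interest=⌊221068·13/10000⌋=287; principal=36410-287=36123; balance=221068-36123=184945
7. interest=⌊184945·13/10000⌋=240; principal=36410-240=36170; balance=184945-36170=148775
8. interest=⌊148775·13/10000⌋=193; principal=36410-193=36217; balance=148775-36217=112558
9. interest=⌊112558·13/10000⌋=146; principal=36410-146=36264; balance=112558-36264=76294
10. interest=⌊76294·13/10000⌋=99; principal=36410-99=36311; balance=76294-36311=39983
11. interest=⌊39983·13/10000⌋=51; principal=36410-51=36359; balance=39983-36359=3624
12. interest=⌊3624·13/10000⌋=4; principal=min(36410-4,3624)=3624; balance=3624-3624=0

1 521 35889 365092
2 474 35936 329156
3 427 35983 293173
4 381 36029 257144
5 334 36076 221068
6 287 36123 184945
7 240 36170 148775
8 193 36217 112558
9 146 36264 76294
10 99 36311 39983
11 51 36359 3624
12 4 3624 0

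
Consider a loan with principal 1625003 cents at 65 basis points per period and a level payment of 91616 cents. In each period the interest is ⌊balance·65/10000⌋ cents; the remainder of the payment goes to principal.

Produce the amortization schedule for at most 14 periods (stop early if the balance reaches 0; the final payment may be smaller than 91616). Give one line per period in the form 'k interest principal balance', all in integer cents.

1. interest=⌊1625003·65/10000⌋=10562; principal=91616-10562=81054; balance=1625003-81054=1543949
2. interest=⌊1543949·65/10000⌋=10035; principal=91616-10035=81581; balance=1543949-81581=1462368
3. interest=⌊1462368·65/10000⌋=9505; principal=91616-9505=82111; balance=1462368-82111=1380257
4. interest=⌊1380257·65/10000⌋=8971; principal=91616-8971=82645; balance=1380257-82645=1297612
5. interest=⌊1297612·65/10000⌋=8434; principal=91616-8434=83182; balance=1297612-83182=1214430
6. interest=⌊1214430·65/10000⌋=7893; principal=91616-7893=83723; balance=1214430-83723=1130707
7. interest=⌊1130707·65/10000⌋=7349; principal=91616-7349=84267; balance=1130707-84267=1046440
8. interest=⌊1046440·65/10000⌋=6801; principal=91616-6801=84815; balance=1046440-84815=961625
9. interest=⌊961625·65/10000⌋=6250; principal=91616-6250=85366; balance=961625-85366=876259
10. interest=⌊876259·65/10000⌋=5695; principal=91616-5695=85921; balance=876259-85921=790338
11. interest=⌊790338·65/10000⌋=5137; principal=91616-5137=86479; balance=790338-86479=703859
12. interest=⌊703859·65/10000⌋=4575; principal=91616-4575=87041; balance=703859-87041=616818
13. interest=⌊616818·65/10000⌋=4009; principal=91616-4009=87607; balance=616818-87607=529211
14. interest=⌊529211·65/10000⌋=3439; principal=91616-3439=88177; balance=529211-88177=441034

1 10562 81054 1543949
2 10035 81581 1462368
3 9505 82111 1380257
4 8971 82645 1297612
5 8434 83182 1214430
6 7893 83723 1130707
7 7349 84267 1046440
8 6801 84815 961625
9 6250 85366 876259
10 5695 85921 790338
11 5137 86479 703859
12 4575 87041 616818
13 4009 87607 529211
14 3439 88177 441034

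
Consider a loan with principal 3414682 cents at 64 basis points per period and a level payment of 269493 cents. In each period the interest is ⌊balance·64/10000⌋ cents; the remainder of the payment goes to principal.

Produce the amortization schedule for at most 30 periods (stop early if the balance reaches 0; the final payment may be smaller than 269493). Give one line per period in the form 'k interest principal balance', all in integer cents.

1 21853 247640 3167042
2 20269 249224 2917818
3 18674 250819 2666999
4 17068 252425 2414574
5 15453 254040 2160534
6 13827 255666 1904868
7 12191 257302 1647566
8 10544 258949 1388617
9 8887 260606 1128011
10 7219 262274 865737
11 5540 263953 601784
12 3851 265642 336142
13 2151 267342 68800
14 440 68800 0

1. interest=⌊3414682·64/10000⌋=21853; principal=269493-21853=247640; balance=3414682-247640=3167042
2. interest=⌊3167042·64/10000⌋=20269; principal=269493-20269=249224; balance=3167042-249224=2917818
3. interest=⌊2917818·64/10000⌋=18674; principal=269493-18674=250819; balance=2917818-250819=2666999
4. interest=⌊2666999·64/10000⌋=17068; principal=269493-17068=252425; balance=2666999-252425=2414574
5. interest=⌊2414574·64/10000⌋=15453; principal=269493-15453=254040; balance=2414574-254040=2160534
6. interest=⌊2160534·64/10000⌋=13827; principal=269493-13827=255666; balance=2160534-255666=1904868
7. interest=⌊1904868·64/10000⌋=12191; principal=269493-12191=257302; balance=1904868-257302=1647566
8. interest=⌊1647566·64/10000⌋=10544; principal=269493-10544=258949; balance=1647566-258949=1388617
9. interest=⌊1388617·64/10000⌋=8887; principal=269493-8887=260606; balance=1388617-260606=1128011
10. interest=⌊1128011·64/10000⌋=7219; principal=269493-7219=262274; balance=1128011-262274=865737
11. interest=⌊865737·64/10000⌋=5540; principal=269493-5540=263953; balance=865737-263953=601784
12. interest=⌊601784·64/10000⌋=3851; principal=269493-3851=265642; balance=601784-265642=336142
13. interest=⌊336142·64/10000⌋=2151; principal=269493-2151=267342; balance=336142-267342=68800
14. interest=⌊68800·64/10000⌋=440; principal=min(269493-440,68800)=68800; balance=68800-68800=0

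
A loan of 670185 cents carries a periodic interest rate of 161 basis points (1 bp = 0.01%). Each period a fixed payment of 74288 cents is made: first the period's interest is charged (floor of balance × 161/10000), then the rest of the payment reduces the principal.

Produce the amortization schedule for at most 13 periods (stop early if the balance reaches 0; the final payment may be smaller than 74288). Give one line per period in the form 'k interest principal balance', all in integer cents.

1 10789 63499 606686
2 9767 64521 542165
3 8728 65560 476605
4 7673 66615 409990
5 6600 67688 342302
6 5511 68777 273525
7 4403 69885 203640
8 3278 71010 132630
9 2135 72153 60477
10 973 60477 0

1. interest=⌊670185·161/10000⌋=10789; principal=74288-10789=63499; balance=670185-63499=606686
2. interest=⌊606686·161/10000⌋=9767; principal=74288-9767=64521; balance=606686-64521=542165
3. interest=⌊542165·161/10000⌋=8728; principal=74288-8728=65560; balance=542165-65560=476605
4. interest=⌊476605·161/10000⌋=7673; principal=74288-7673=66615; balance=476605-66615=409990
5. interest=⌊409990·161/10000⌋=6600; principal=74288-6600=67688; balance=409990-67688=342302
6. interest=⌊342302·161/10000⌋=5511; principal=74288-5511=68777; balance=342302-68777=273525
7. interest=⌊273525·161/10000⌋=4403; principal=74288-4403=69885; balance=273525-69885=203640
8. interest=⌊203640·161/10000⌋=3278; principal=74288-3278=71010; balance=203640-71010=132630
9. interest=⌊132630·161/10000⌋=2135; principal=74288-2135=72153; balance=132630-72153=60477
10. interest=⌊60477·161/10000⌋=973; principal=min(74288-973,60477)=60477; balance=60477-60477=0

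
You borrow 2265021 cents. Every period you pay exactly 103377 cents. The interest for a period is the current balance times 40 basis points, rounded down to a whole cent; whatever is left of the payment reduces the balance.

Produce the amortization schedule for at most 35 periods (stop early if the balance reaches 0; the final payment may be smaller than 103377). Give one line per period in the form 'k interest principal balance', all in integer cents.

1 9060 94317 2170704
2 8682 94695 2076009
3 8304 95073 1980936
4 7923 95454 1885482
5 7541 95836 1789646
6 7158 96219 1693427
7 6773 96604 1596823
8 6387 96990 1499833
9 5999 97378 1402455
10 5609 97768 1304687
11 5218 98159 1206528
12 4826 98551 1107977
13 4431 98946 1009031
14 4036 99341 909690
15 3638 99739 809951
16 3239 100138 709813
17 2839 100538 609275
18 2437 100940 508335
19 2033 101344 406991
20 1627 101750 305241
21 1220 102157 203084
22 812 102565 100519
23 402 100519 0

1. interest=⌊2265021·40/10000⌋=9060; principal=103377-9060=94317; balance=2265021-94317=2170704
2. interest=⌊2170704·40/10000⌋=8682; principal=103377-8682=94695; balance=2170704-94695=2076009
3. interest=⌊2076009·40/10000⌋=8304; principal=103377-8304=95073; balance=2076009-95073=1980936
4. interest=⌊1980936·40/10000⌋=7923; principal=103377-7923=95454; balance=1980936-95454=1885482
5. interest=⌊1885482·40/10000⌋=7541; principal=103377-7541=95836; balance=1885482-95836=1789646
6. interest=⌊1789646·40/10000⌋=7158; principal=103377-7158=96219; balance=1789646-96219=1693427
7. interest=⌊1693427·40/10000⌋=6773; principal=103377-6773=96604; balance=1693427-96604=1596823
8. interest=⌊1596823·40/10000⌋=6387; principal=103377-6387=96990; balance=1596823-96990=1499833
9. interest=⌊1499833·40/10000⌋=5999; principal=103377-5999=97378; balance=1499833-97378=1402455
10. interest=⌊1402455·40/10000⌋=5609; principal=103377-5609=97768; balance=1402455-97768=1304687
11. interest=⌊1304687·40/10000⌋=5218; principal=103377-5218=98159; balance=1304687-98159=1206528
12. interest=⌊1206528·40/10000⌋=4826; principal=103377-4826=98551; balance=1206528-98551=1107977
13. interest=⌊1107977·40/10000⌋=4431; principal=103377-4431=98946; balance=1107977-98946=1009031
14. interest=⌊1009031·40/10000⌋=4036; principal=103377-4036=99341; balance=1009031-99341=909690
15. interest=⌊909690·40/10000⌋=3638; principal=103377-3638=99739; balance=909690-99739=809951
16. interest=⌊809951·40/10000⌋=3239; principal=103377-3239=100138; balance=809951-100138=709813
17. interest=⌊709813·40/10000⌋=2839; principal=103377-2839=100538; balance=709813-100538=609275
18. interest=⌊609275·40/10000⌋=2437; principal=103377-2437=100940; balance=609275-100940=508335
19. interest=⌊508335·40/10000⌋=2033; principal=103377-2033=101344; balance=508335-101344=406991
20. interest=⌊406991·40/10000⌋=1627; principal=103377-1627=101750; balance=406991-101750=305241
21. interest=⌊305241·40/10000⌋=1220; principal=103377-1220=102157; balance=305241-102157=203084
22. interest=⌊203084·40/10000⌋=812; principal=103377-812=102565; balance=203084-102565=100519
23. interest=⌊100519·40/10000⌋=402; principal=min(103377-402,100519)=100519; balance=100519-100519=0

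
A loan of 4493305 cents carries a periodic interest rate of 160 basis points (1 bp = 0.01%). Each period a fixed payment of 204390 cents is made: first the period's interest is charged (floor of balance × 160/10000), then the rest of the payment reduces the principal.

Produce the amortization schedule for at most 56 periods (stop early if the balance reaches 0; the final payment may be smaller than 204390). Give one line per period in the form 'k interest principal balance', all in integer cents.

1. interest=⌊4493305·160/10000⌋=71892; principal=204390-71892=132498; balance=4493305-132498=4360807
2. interest=⌊4360807·160/10000⌋=69772; principal=204390-69772=134618; balance=4360807-134618=4226189
3. interest=⌊4226189·160/10000⌋=67619; principal=204390-67619=136771; balance=4226189-136771=4089418
4. interest=⌊4089418·160/10000⌋=65430; principal=204390-65430=138960; balance=4089418-138960=3950458
5. interest=⌊3950458·160/10000⌋=63207; principal=204390-63207=141183; balance=3950458-141183=3809275
6. interest=⌊3809275·160/10000⌋=60948; principal=204390-60948=143442; balance=3809275-143442=3665833
7. interest=⌊3665833·160/10000⌋=58653; principal=204390-58653=145737; balance=3665833-145737=3520096
8. interest=⌊3520096·160/10000⌋=56321; principal=204390-56321=148069; balance=3520096-148069=3372027
9. interest=⌊3372027·160/10000⌋=53952; principal=204390-53952=150438; balance=3372027-150438=3221589
10. interest=⌊3221589·160/10000⌋=51545; principal=204390-51545=152845; balance=3221589-152845=3068744
11. interest=⌊3068744·160/10000⌋=49099; principal=204390-49099=155291; balance=3068744-155291=2913453
12. interest=⌊2913453·160/10000⌋=46615; principal=204390-46615=157775; balance=2913453-157775=2755678
13. interest=⌊2755678·160/10000⌋=44090; principal=204390-44090=160300; balance=2755678-160300=2595378
14. interest=⌊2595378·160/10000⌋=41526; principal=204390-41526=162864; balance=2595378-162864=2432514
15. interest=⌊2432514·160/10000⌋=38920; principal=204390-38920=165470; balance=2432514-165470=2267044
16. interest=⌊2267044·160/10000⌋=36272; principal=204390-36272=168118; balance=2267044-168118=2098926
17. interest=⌊2098926·160/10000⌋=33582; principal=204390-33582=170808; balance=2098926-170808=1928118
18. interest=⌊1928118·160/10000⌋=30849; principal=204390-30849=173541; balance=1928118-173541=1754577
19. interest=⌊1754577·160/10000⌋=28073; principal=204390-28073=176317; balance=1754577-176317=1578260
20. interest=⌊1578260·160/10000⌋=25252; principal=204390-25252=179138; balance=1578260-179138=1399122
21. interest=⌊1399122·160/10000⌋=22385; principal=204390-22385=182005; balance=1399122-182005=1217117
22. interest=⌊1217117·160/10000⌋=19473; principal=204390-19473=184917; balance=1217117-184917=1032200
23. interest=⌊1032200·160/10000⌋=16515; principal=204390-16515=187875; balance=1032200-187875=844325
24. interest=⌊844325·160/10000⌋=13509; principal=204390-13509=190881; balance=844325-190881=653444
25. interest=⌊653444·160/10000⌋=10455; principal=204390-10455=193935; balance=653444-193935=459509
26. interest=⌊459509·160/10000⌋=7352; principal=204390-7352=197038; balance=459509-197038=262471
27. interest=⌊262471·160/10000⌋=4199; principal=204390-4199=200191; balance=262471-200191=62280
28. interest=⌊62280·160/10000⌋=996; principal=min(204390-996,62280)=62280; balance=62280-62280=0

1 71892 132498 4360807
2 69772 134618 4226189
3 67619 136771 4089418
4 65430 138960 3950458
5 63207 141183 3809275
6 60948 143442 3665833
7 58653 145737 3520096
8 56321 148069 3372027
9 53952 150438 3221589
10 51545 152845 3068744
11 49099 155291 2913453
12 46615 157775 2755678
13 44090 160300 2595378
14 41526 162864 2432514
15 38920 165470 2267044
16 36272 168118 2098926
17 33582 170808 1928118
18 30849 173541 1754577
19 28073 176317 1578260
20 25252 179138 1399122
21 22385 182005 1217117
22 19473 184917 1032200
23 16515 187875 844325
24 13509 190881 653444
25 10455 193935 459509
26 7352 197038 262471
27 4199 200191 62280
28 996 62280 0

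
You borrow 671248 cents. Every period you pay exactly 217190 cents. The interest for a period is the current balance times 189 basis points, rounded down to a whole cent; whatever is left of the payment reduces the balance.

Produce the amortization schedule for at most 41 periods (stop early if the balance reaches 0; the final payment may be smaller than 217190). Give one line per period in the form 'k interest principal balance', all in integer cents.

1 12686 204504 466744
2 8821 208369 258375
3 4883 212307 46068
4 870 46068 0

1. interest=⌊671248·189/10000⌋=12686; principal=217190-12686=204504; balance=671248-204504=466744
2. interest=⌊466744·189/10000⌋=8821; principal=217190-8821=208369; balance=466744-208369=258375
3. interest=⌊258375·189/10000⌋=4883; principal=217190-4883=212307; balance=258375-212307=46068
4. interest=⌊46068·189/10000⌋=870; principal=min(217190-870,46068)=46068; balance=46068-46068=0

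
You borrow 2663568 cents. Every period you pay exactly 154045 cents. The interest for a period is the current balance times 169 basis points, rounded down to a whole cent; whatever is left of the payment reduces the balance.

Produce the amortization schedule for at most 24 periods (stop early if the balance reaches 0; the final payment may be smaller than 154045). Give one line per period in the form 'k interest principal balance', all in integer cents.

1 45014 109031 2554537
2 43171 110874 2443663
3 41297 112748 2330915
4 39392 114653 2216262
5 37454 116591 2099671
6 35484 118561 1981110
7 33480 120565 1860545
8 31443 122602 1737943
9 29371 124674 1613269
10 27264 126781 1486488
11 25121 128924 1357564
12 22942 131103 1226461
13 20727 133318 1093143
14 18474 135571 957572
15 16182 137863 819709
16 13853 140192 679517
17 11483 142562 536955
18 9074 144971 391984
19 6624 147421 244563
20 4133 149912 94651
21 1599 94651 0

1. interest=⌊2663568·169/10000⌋=45014; principal=154045-45014=109031; balance=2663568-109031=2554537
2. interest=⌊2554537·169/10000⌋=43171; principal=154045-43171=110874; balance=2554537-110874=2443663
3. interest=⌊2443663·169/10000⌋=41297; principal=154045-41297=112748; balance=2443663-112748=2330915
4. interest=⌊2330915·169/10000⌋=39392; principal=154045-39392=114653; balance=2330915-114653=2216262
5. interest=⌊2216262·169/10000⌋=37454; principal=154045-37454=116591; balance=2216262-116591=2099671
6. interest=⌊2099671·169/10000⌋=35484; principal=154045-35484=118561; balance=2099671-118561=1981110
7. interest=⌊1981110·169/10000⌋=33480; principal=154045-33480=120565; balance=1981110-120565=1860545
8. interest=⌊1860545·169/10000⌋=31443; principal=154045-31443=122602; balance=1860545-122602=1737943
9. interest=⌊1737943·169/10000⌋=29371; principal=154045-29371=124674; balance=1737943-124674=1613269
10. interest=⌊1613269·169/10000⌋=27264; principal=154045-27264=126781; balance=1613269-126781=1486488
11. interest=⌊1486488·169/10000⌋=25121; principal=154045-25121=128924; balance=1486488-128924=1357564
12. interest=⌊1357564·169/10000⌋=22942; principal=154045-22942=131103; balance=1357564-131103=1226461
13. interest=⌊1226461·169/10000⌋=20727; principal=154045-20727=133318; balance=1226461-133318=1093143
14. interest=⌊1093143·169/10000⌋=18474; principal=154045-18474=135571; balance=1093143-135571=957572
15. interest=⌊957572·169/10000⌋=16182; principal=154045-16182=137863; balance=957572-137863=819709
16. interest=⌊819709·169/10000⌋=13853; principal=154045-13853=140192; balance=819709-140192=679517
17. interest=⌊679517·169/10000⌋=11483; principal=154045-11483=142562; balance=679517-142562=536955
18. interest=⌊536955·169/10000⌋=9074; principal=154045-9074=144971; balance=536955-144971=391984
19. interest=⌊391984·169/10000⌋=6624; principal=154045-6624=147421; balance=391984-147421=244563
20. interest=⌊244563·169/10000⌋=4133; principal=154045-4133=149912; balance=244563-149912=94651
21. interest=⌊94651·169/10000⌋=1599; principal=min(154045-1599,94651)=94651; balance=94651-94651=0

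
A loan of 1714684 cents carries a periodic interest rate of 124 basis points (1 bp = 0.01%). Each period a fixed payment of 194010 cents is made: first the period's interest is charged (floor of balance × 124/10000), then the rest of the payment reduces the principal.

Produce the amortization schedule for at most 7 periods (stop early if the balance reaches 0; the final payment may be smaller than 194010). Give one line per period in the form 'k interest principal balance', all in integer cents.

1 21262 172748 1541936
2 19120 174890 1367046
3 16951 177059 1189987
4 14755 179255 1010732
5 12533 181477 829255
6 10282 183728 645527
7 8004 186006 459521

1. interest=⌊1714684·124/10000⌋=21262; principal=194010-21262=172748; balance=1714684-172748=1541936
2. interest=⌊1541936·124/10000⌋=19120; principal=194010-19120=174890; balance=1541936-174890=1367046
3. interest=⌊1367046·124/10000⌋=16951; principal=194010-16951=177059; balance=1367046-177059=1189987
4. interest=⌊1189987·124/10000⌋=14755; principal=194010-14755=179255; balance=1189987-179255=1010732
5. interest=⌊1010732·124/10000⌋=12533; principal=194010-12533=181477; balance=1010732-181477=829255
6. interest=⌊829255·124/10000⌋=10282; principal=194010-10282=183728; balance=829255-183728=645527
7. interest=⌊645527·124/10000⌋=8004; principal=194010-8004=186006; balance=645527-186006=459521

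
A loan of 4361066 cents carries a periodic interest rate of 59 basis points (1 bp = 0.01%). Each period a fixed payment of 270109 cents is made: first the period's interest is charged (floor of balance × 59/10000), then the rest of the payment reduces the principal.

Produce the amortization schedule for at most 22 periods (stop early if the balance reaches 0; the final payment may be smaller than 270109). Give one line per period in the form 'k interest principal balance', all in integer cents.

1 25730 244379 4116687
2 24288 245821 3870866
3 22838 247271 3623595
4 21379 248730 3374865
5 19911 250198 3124667
6 18435 251674 2872993
7 16950 253159 2619834
8 15457 254652 2365182
9 13954 256155 2109027
10 12443 257666 1851361
11 10923 259186 1592175
12 9393 260716 1331459
13 7855 262254 1069205
14 6308 263801 805404
15 4751 265358 540046
16 3186 266923 273123
17 1611 268498 4625
18 27 4625 0

1. interest=⌊4361066·59/10000⌋=25730; principal=270109-25730=244379; balance=4361066-244379=4116687
2. interest=⌊4116687·59/10000⌋=24288; principal=270109-24288=245821; balance=4116687-245821=3870866
3. interest=⌊3870866·59/10000⌋=22838; principal=270109-22838=247271; balance=3870866-247271=3623595
4. interest=⌊3623595·59/10000⌋=21379; principal=270109-21379=248730; balance=3623595-248730=3374865
5. interest=⌊3374865·59/10000⌋=19911; principal=270109-19911=250198; balance=3374865-250198=3124667
6. interest=⌊3124667·59/10000⌋=18435; principal=270109-18435=251674; balance=3124667-251674=2872993
7. interest=⌊2872993·59/10000⌋=16950; principal=270109-16950=253159; balance=2872993-253159=2619834
8. interest=⌊2619834·59/10000⌋=15457; principal=270109-15457=254652; balance=2619834-254652=2365182
9. interest=⌊2365182·59/10000⌋=13954; principal=270109-13954=256155; balance=2365182-256155=2109027
10. interest=⌊2109027·59/10000⌋=12443; principal=270109-12443=257666; balance=2109027-257666=1851361
11. interest=⌊1851361·59/10000⌋=10923; principal=270109-10923=259186; balance=1851361-259186=1592175
12. interest=⌊1592175·59/10000⌋=9393; principal=270109-9393=260716; balance=1592175-260716=1331459
13. interest=⌊1331459·59/10000⌋=7855; principal=270109-7855=262254; balance=1331459-262254=1069205
14. interest=⌊1069205·59/10000⌋=6308; principal=270109-6308=263801; balance=1069205-263801=805404
15. interest=⌊805404·59/10000⌋=4751; principal=270109-4751=265358; balance=805404-265358=540046
16. interest=⌊540046·59/10000⌋=3186; principal=270109-3186=266923; balance=540046-266923=273123
17. interest=⌊273123·59/10000⌋=1611; principal=270109-1611=268498; balance=273123-268498=4625
18. interest=⌊4625·59/10000⌋=27; principal=min(270109-27,4625)=4625; balance=4625-4625=0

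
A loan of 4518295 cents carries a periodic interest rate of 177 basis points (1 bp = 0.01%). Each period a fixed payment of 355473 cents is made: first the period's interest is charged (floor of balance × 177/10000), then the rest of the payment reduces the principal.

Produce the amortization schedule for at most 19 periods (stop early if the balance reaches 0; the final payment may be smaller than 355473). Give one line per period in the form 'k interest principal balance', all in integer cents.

1 79973 275500 4242795
2 75097 280376 3962419
3 70134 285339 3677080
4 65084 290389 3386691
5 59944 295529 3091162
6 54713 300760 2790402
7 49390 306083 2484319
8 43972 311501 2172818
9 38458 317015 1855803
10 32847 322626 1533177
11 27137 328336 1204841
12 21325 334148 870693
13 15411 340062 530631
14 9392 346081 184550
15 3266 184550 0

1. interest=⌊4518295·177/10000⌋=79973; principal=355473-79973=275500; balance=4518295-275500=4242795
2. interest=⌊4242795·177/10000⌋=75097; principal=355473-75097=280376; balance=4242795-280376=3962419
3. interest=⌊3962419·177/10000⌋=70134; principal=355473-70134=285339; balance=3962419-285339=3677080
4. interest=⌊3677080·177/10000⌋=65084; principal=355473-65084=290389; balance=3677080-290389=3386691
5. interest=⌊3386691·177/10000⌋=59944; principal=355473-59944=295529; balance=3386691-295529=3091162
6. interest=⌊3091162·177/10000⌋=54713; principal=355473-54713=300760; balance=3091162-300760=2790402
7. interest=⌊2790402·177/10000⌋=49390; principal=355473-49390=306083; balance=2790402-306083=2484319
8. interest=⌊2484319·177/10000⌋=43972; principal=355473-43972=311501; balance=2484319-311501=2172818
9. interest=⌊2172818·177/10000⌋=38458; principal=355473-38458=317015; balance=2172818-317015=1855803
10. interest=⌊1855803·177/10000⌋=32847; principal=355473-32847=322626; balance=1855803-322626=1533177
11. interest=⌊1533177·177/10000⌋=27137; principal=355473-27137=328336; balance=1533177-328336=1204841
12. interest=⌊1204841·177/10000⌋=21325; principal=355473-21325=334148; balance=1204841-334148=870693
13. interest=⌊870693·177/10000⌋=15411; principal=355473-15411=340062; balance=870693-340062=530631
14. interest=⌊530631·177/10000⌋=9392; principal=355473-9392=346081; balance=530631-346081=184550
15. interest=⌊184550·177/10000⌋=3266; principal=min(355473-3266,184550)=184550; balance=184550-184550=0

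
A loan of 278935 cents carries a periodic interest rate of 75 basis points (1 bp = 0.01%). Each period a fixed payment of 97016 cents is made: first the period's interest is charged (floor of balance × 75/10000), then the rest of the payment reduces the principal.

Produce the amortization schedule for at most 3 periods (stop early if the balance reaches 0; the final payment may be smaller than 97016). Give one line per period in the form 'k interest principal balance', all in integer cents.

1. interest=⌊278935·75/10000⌋=2092; principal=97016-2092=94924; balance=278935-94924=184011
2. interest=⌊184011·75/10000⌋=1380; principal=97016-1380=95636; balance=184011-95636=88375
3. interest=⌊88375·75/10000⌋=662; principal=min(97016-662,88375)=88375; balance=88375-88375=0

1 2092 94924 184011
2 1380 95636 88375
3 662 88375 0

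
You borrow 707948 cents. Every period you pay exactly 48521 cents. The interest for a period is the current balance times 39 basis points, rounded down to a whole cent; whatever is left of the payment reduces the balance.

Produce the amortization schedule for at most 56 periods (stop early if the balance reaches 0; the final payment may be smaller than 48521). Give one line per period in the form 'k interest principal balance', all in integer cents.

1 2760 45761 662187
2 2582 45939 616248
3 2403 46118 570130
4 2223 46298 523832
5 2042 46479 477353
6 1861 46660 430693
7 1679 46842 383851
8 1497 47024 336827
9 1313 47208 289619
10 1129 47392 242227
11 944 47577 194650
12 759 47762 146888
13 572 47949 98939
14 385 48136 50803
15 198 48323 2480
16 9 2480 0

1. interest=⌊707948·39/10000⌋=2760; principal=48521-2760=45761; balance=707948-45761=662187
2. interest=⌊662187·39/10000⌋=2582; principal=48521-2582=45939; balance=662187-45939=616248
3. interest=⌊616248·39/10000⌋=2403; principal=48521-2403=46118; balance=616248-46118=570130
4. interest=⌊570130·39/10000⌋=2223; principal=48521-2223=46298; balance=570130-46298=523832
5. interest=⌊523832·39/10000⌋=2042; principal=48521-2042=46479; balance=523832-46479=477353
6. interest=⌊477353·39/10000⌋=1861; principal=48521-1861=46660; balance=477353-46660=430693
7. interest=⌊430693·39/10000⌋=1679; principal=48521-1679=46842; balance=430693-46842=383851
8. interest=⌊383851·39/10000⌋=1497; principal=48521-1497=47024; balance=383851-47024=336827
9. interest=⌊336827·39/10000⌋=1313; principal=48521-1313=47208; balance=336827-47208=289619
10. interest=⌊289619·39/10000⌋=1129; principal=48521-1129=47392; balance=289619-47392=242227
11. interest=⌊242227·39/10000⌋=944; principal=48521-944=47577; balance=242227-47577=194650
12. interest=⌊194650·39/10000⌋=759; principal=48521-759=47762; balance=194650-47762=146888
13. interest=⌊146888·39/10000⌋=572; principal=48521-572=47949; balance=146888-47949=98939
14. interest=⌊98939·39/10000⌋=385; principal=48521-385=48136; balance=98939-48136=50803
15. interest=⌊50803·39/10000⌋=198; principal=48521-198=48323; balance=50803-48323=2480
16. interest=⌊2480·39/10000⌋=9; principal=min(48521-9,2480)=2480; balance=2480-2480=0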